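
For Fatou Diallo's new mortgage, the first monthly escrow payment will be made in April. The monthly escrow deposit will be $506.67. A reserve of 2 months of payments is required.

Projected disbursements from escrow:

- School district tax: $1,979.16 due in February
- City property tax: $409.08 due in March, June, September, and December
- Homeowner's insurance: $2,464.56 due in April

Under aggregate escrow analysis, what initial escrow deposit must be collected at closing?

Cushion = 2 × $506.67 = $1,013.34
Trial balance (start $0, +$506.67 each month, − disbursements):
  Apr: +$506.67 − $2,464.56 → -$1,957.89
  May: +$506.67 → -$1,451.22
  Jun: +$506.67 − $409.08 → -$1,353.63
  Jul: +$506.67 → -$846.96
  Aug: +$506.67 → -$340.29
  Sep: +$506.67 − $409.08 → -$242.70
  Oct: +$506.67 → $263.97
  Nov: +$506.67 → $770.64
  Dec: +$506.67 − $409.08 → $868.23
  Jan: +$506.67 → $1,374.90
  Feb: +$506.67 − $1,979.16 → -$97.59
  Mar: +$506.67 − $409.08 → $0.00
Lowest trial balance = -$1,957.89 (Apr)
Initial deposit = cushion − low point = $1,013.34 − (-$1,957.89) = $2,971.23

$2,971.23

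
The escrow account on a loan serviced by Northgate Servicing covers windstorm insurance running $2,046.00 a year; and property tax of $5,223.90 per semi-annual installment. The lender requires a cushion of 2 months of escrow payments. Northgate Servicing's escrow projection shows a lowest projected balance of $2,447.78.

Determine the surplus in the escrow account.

$365.48

Windstorm insurance = $2,046.00 per year
Property tax = $5,223.90 × 2 = $10,447.80 per year
Total per year = $2,046.00 + $10,447.80 = $12,493.80
Per month = $12,493.80 / 12 = $1,041.15
Required reserve = 2 × $1,041.15 = $2,082.30
Surplus = $2,447.78 − $2,082.30 = $365.48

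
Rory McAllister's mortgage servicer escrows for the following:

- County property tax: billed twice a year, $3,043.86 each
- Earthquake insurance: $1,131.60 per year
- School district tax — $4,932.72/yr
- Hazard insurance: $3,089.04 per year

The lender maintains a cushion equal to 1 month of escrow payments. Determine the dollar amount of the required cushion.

County property tax: $3,043.86 × 2 = $6,087.72/yr
Earthquake insurance: $1,131.60/yr
School district tax: $4,932.72/yr
Hazard insurance: $3,089.04/yr
Yearly total = $6,087.72 + $1,131.60 + $4,932.72 + $3,089.04 = $15,241.08
Monthly = $15,241.08 / 12 = $1,270.09
Reserve = 1 × $1,270.09 = $1,270.09

$1,270.09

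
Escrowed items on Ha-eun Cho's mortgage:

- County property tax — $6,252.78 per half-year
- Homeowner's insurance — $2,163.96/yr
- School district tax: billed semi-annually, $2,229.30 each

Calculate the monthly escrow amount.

$1,594.01

County property tax — $6,252.78 × 2 = $12,505.56 per year
Homeowner's insurance — $2,163.96 per year
School district tax — $2,229.30 × 2 = $4,458.60 per year
Total annual escrow = $12,505.56 + $2,163.96 + $4,458.60 = $19,128.12
Base monthly escrow = $19,128.12 / 12 = $1,594.01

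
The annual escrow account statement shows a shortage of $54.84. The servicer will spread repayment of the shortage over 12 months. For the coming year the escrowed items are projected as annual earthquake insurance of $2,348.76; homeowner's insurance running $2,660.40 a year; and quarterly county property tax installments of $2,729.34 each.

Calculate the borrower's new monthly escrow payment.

$1,331.78

Earthquake insurance = $2,348.76/yr
Homeowner's insurance = $2,660.40/yr
County property tax = $2,729.34 × 4 = $10,917.36/yr
Total annual escrow = $2,348.76 + $2,660.40 + $10,917.36 = $15,926.52
Per month = $15,926.52 ÷ 12 = $1,327.21
Monthly shortage recovery: $54.84 / 12 = $4.57
Adjusted monthly = $1,327.21 + $4.57 = $1,331.78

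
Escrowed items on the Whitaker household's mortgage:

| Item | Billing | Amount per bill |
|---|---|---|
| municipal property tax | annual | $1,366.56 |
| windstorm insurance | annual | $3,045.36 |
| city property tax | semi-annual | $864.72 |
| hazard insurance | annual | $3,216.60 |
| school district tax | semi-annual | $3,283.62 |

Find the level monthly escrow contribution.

Municipal property tax: $1,366.56 annually
Windstorm insurance: $3,045.36 annually
City property tax: $864.72 × 2 = $1,729.44 annually
Hazard insurance: $3,216.60 annually
School district tax: $3,283.62 × 2 = $6,567.24 annually
Total per year = $1,366.56 + $3,045.36 + $1,729.44 + $3,216.60 + $6,567.24 = $15,925.20
Base monthly escrow = $15,925.20 ÷ 12 = $1,327.10

$1,327.10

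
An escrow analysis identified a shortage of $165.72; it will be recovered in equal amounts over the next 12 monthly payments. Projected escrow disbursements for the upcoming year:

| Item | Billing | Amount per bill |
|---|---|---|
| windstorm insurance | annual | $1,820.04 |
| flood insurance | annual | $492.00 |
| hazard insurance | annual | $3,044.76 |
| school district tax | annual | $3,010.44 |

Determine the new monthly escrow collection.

Windstorm insurance: $1,820.04/yr
Flood insurance: $492.00/yr
Hazard insurance: $3,044.76/yr
School district tax: $3,010.44/yr
Combined annual = $8,367.24
Monthly escrow = $8,367.24 / 12 = $697.27
Shortage per month = $165.72 ÷ 12 = $13.81
Adjusted monthly = $697.27 + $13.81 = $711.08

$711.08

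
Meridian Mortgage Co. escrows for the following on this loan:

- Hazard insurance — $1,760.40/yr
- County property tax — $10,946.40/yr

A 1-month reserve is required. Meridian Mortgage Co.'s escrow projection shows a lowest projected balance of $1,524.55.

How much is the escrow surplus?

$465.65

Hazard insurance = $1,760.40 annually
County property tax = $10,946.40 annually
Combined annual = $12,706.80
Base monthly escrow = $12,706.80 / 12 = $1,058.90
Required reserve = 1 × $1,058.90 = $1,058.90
Excess over cushion: $1,524.55 − $1,058.90 = $465.65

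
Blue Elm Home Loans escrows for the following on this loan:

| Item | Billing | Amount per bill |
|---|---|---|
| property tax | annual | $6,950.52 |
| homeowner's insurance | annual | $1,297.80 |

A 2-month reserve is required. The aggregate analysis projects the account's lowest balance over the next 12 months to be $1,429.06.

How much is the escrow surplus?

$54.34

Property tax: $6,950.52 annually
Homeowner's insurance: $1,297.80 annually
Combined annual = $8,248.32
Per month = $8,248.32 / 12 = $687.36
Required cushion = 2 × $687.36 = $1,374.72
Excess over cushion: $1,429.06 − $1,374.72 = $54.34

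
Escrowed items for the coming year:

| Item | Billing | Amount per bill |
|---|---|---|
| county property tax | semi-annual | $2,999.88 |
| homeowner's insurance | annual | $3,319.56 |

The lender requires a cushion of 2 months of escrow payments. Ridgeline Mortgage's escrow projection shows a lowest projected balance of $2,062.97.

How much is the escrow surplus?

County property tax — $2,999.88 × 2 = $5,999.76 annually
Homeowner's insurance — $3,319.56 annually
Annual escrow total = $5,999.76 + $3,319.56 = $9,319.32
Monthly = $9,319.32 ÷ 12 = $776.61
Cushion = 2 × $776.61 = $1,553.22
Excess over cushion: $2,062.97 − $1,553.22 = $509.75

$509.75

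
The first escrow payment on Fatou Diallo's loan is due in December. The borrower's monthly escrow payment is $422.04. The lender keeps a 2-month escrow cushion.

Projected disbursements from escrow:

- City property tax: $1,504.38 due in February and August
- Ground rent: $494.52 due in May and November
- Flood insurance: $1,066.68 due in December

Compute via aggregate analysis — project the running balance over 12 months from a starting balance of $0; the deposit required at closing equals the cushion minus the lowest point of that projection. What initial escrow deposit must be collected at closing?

Cushion = 2 × $422.04 = $844.08
Trial balance (start $0, +$422.04 each month, − disbursements):
  Dec: +$422.04 − $1,066.68 → -$644.64
  Jan: +$422.04 → -$222.60
  Feb: +$422.04 − $1,504.38 → -$1,304.94
  Mar: +$422.04 → -$882.90
  Apr: +$422.04 → -$460.86
  May: +$422.04 − $494.52 → -$533.34
  Jun: +$422.04 → -$111.30
  Jul: +$422.04 → $310.74
  Aug: +$422.04 − $1,504.38 → -$771.60
  Sep: +$422.04 → -$349.56
  Oct: +$422.04 → $72.48
  Nov: +$422.04 − $494.52 → $0.00
Lowest trial balance = -$1,304.94 (Feb)
Initial deposit = cushion − low point = $844.08 − (-$1,304.94) = $2,149.02

$2,149.02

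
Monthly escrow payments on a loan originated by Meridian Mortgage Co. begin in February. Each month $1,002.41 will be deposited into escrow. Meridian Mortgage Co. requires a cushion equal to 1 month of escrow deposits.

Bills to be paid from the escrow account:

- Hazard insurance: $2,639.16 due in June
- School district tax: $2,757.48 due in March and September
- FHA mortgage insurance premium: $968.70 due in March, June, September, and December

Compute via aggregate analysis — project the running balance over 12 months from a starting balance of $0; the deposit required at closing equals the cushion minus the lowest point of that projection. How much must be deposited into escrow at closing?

$4,043.35

Cushion = 1 × $1,002.41 = $1,002.41
Trial balance (start $0, +$1,002.41 each month, − disbursements):
  Feb: +$1,002.41 → $1,002.41
  Mar: +$1,002.41 − $3,726.18 → -$1,721.36
  Apr: +$1,002.41 → -$718.95
  May: +$1,002.41 → $283.46
  Jun: +$1,002.41 − $3,607.86 → -$2,321.99
  Jul: +$1,002.41 → -$1,319.58
  Aug: +$1,002.41 → -$317.17
  Sep: +$1,002.41 − $3,726.18 → -$3,040.94
  Oct: +$1,002.41 → -$2,038.53
  Nov: +$1,002.41 → -$1,036.12
  Dec: +$1,002.41 − $968.70 → -$1,002.41
  Jan: +$1,002.41 → $0.00
Lowest trial balance = -$3,040.94 (Sep)
Initial deposit = cushion − low point = $1,002.41 − (-$3,040.94) = $4,043.35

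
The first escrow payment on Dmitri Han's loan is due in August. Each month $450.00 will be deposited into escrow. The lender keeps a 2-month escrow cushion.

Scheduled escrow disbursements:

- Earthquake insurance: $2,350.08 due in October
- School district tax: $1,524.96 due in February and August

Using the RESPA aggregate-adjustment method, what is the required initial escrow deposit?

Cushion = 2 × $450.00 = $900.00
Trial balance (start $0, +$450.00 each month, − disbursements):
  Aug: +$450.00 − $1,524.96 → -$1,074.96
  Sep: +$450.00 → -$624.96
  Oct: +$450.00 − $2,350.08 → -$2,525.04
  Nov: +$450.00 → -$2,075.04
  Dec: +$450.00 → -$1,625.04
  Jan: +$450.00 → -$1,175.04
  Feb: +$450.00 − $1,524.96 → -$2,250.00
  Mar: +$450.00 → -$1,800.00
  Apr: +$450.00 → -$1,350.00
  May: +$450.00 → -$900.00
  Jun: +$450.00 → -$450.00
  Jul: +$450.00 → $0.00
Lowest trial balance = -$2,525.04 (Oct)
Initial deposit = cushion − low point = $900.00 − (-$2,525.04) = $3,425.04

$3,425.04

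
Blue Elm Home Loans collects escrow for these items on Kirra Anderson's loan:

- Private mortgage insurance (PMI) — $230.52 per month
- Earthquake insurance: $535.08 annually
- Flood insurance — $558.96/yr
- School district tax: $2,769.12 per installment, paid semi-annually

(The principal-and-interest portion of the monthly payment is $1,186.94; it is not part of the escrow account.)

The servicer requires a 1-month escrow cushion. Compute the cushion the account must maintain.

$783.21

Private mortgage insurance (PMI): $230.52 × 12 = $2,766.24/yr
Earthquake insurance: $535.08/yr
Flood insurance: $558.96/yr
School district tax: $2,769.12 × 2 = $5,538.24/yr
Combined annual = $9,398.52
Monthly = $9,398.52 ÷ 12 = $783.21
Cushion = 1 × $783.21 = $783.21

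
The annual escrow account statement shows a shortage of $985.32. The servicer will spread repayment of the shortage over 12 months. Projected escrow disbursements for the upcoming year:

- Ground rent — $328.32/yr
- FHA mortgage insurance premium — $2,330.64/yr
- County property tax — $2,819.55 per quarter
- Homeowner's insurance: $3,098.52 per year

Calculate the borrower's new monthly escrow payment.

$1,501.75

Ground rent: $328.32 per year
FHA mortgage insurance premium: $2,330.64 per year
County property tax: $2,819.55 × 4 = $11,278.20 per year
Homeowner's insurance: $3,098.52 per year
Combined annual = $328.32 + $2,330.64 + $11,278.20 + $3,098.52 = $17,035.68
Per month = $17,035.68 / 12 = $1,419.64
Shortage per month = $985.32 / 12 = $82.11
New monthly escrow = $1,419.64 + $82.11 = $1,501.75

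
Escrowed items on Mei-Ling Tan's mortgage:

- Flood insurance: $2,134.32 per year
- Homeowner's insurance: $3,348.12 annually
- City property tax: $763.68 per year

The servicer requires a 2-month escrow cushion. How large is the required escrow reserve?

Flood insurance = $2,134.32 annually
Homeowner's insurance = $3,348.12 annually
City property tax = $763.68 annually
Annual escrow total = $2,134.32 + $3,348.12 + $763.68 = $6,246.12
Base monthly escrow = $6,246.12 / 12 = $520.51
Required cushion = 2 × $520.51 = $1,041.02

$1,041.02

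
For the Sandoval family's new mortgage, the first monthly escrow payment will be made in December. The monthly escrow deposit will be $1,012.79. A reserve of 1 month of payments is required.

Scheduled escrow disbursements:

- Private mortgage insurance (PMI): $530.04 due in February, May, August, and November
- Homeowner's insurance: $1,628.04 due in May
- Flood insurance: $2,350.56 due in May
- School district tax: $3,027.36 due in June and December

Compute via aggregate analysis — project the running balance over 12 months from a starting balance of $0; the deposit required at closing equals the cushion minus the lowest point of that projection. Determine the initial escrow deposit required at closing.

Cushion = 1 × $1,012.79 = $1,012.79
Trial balance (start $0, +$1,012.79 each month, − disbursements):
  Dec: +$1,012.79 − $3,027.36 → -$2,014.57
  Jan: +$1,012.79 → -$1,001.78
  Feb: +$1,012.79 − $530.04 → -$519.03
  Mar: +$1,012.79 → $493.76
  Apr: +$1,012.79 → $1,506.55
  May: +$1,012.79 − $4,508.64 → -$1,989.30
  Jun: +$1,012.79 − $3,027.36 → -$4,003.87
  Jul: +$1,012.79 → -$2,991.08
  Aug: +$1,012.79 − $530.04 → -$2,508.33
  Sep: +$1,012.79 → -$1,495.54
  Oct: +$1,012.79 → -$482.75
  Nov: +$1,012.79 − $530.04 → $0.00
Lowest trial balance = -$4,003.87 (Jun)
Initial deposit = cushion − low point = $1,012.79 − (-$4,003.87) = $5,016.66

$5,016.66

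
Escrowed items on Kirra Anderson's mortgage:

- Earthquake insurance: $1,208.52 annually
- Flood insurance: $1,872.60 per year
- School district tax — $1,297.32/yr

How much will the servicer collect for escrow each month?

Earthquake insurance = $1,208.52 per year
Flood insurance = $1,872.60 per year
School district tax = $1,297.32 per year
Total per year = $4,378.44
Base monthly escrow = $4,378.44 ÷ 12 = $364.87

$364.87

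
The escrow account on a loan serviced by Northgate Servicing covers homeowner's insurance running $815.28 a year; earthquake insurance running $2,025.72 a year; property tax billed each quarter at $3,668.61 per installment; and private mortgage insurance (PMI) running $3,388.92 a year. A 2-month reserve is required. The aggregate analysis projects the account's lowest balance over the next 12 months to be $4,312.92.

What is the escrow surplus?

Homeowner's insurance: $815.28
Earthquake insurance: $2,025.72
Property tax: $3,668.61 × 4 = $14,674.44
Private mortgage insurance (PMI): $3,388.92
Total per year = $20,904.36
Monthly = $20,904.36 / 12 = $1,742.03
Cushion = 2 × $1,742.03 = $3,484.06
Surplus = $4,312.92 − $3,484.06 = $828.86

$828.86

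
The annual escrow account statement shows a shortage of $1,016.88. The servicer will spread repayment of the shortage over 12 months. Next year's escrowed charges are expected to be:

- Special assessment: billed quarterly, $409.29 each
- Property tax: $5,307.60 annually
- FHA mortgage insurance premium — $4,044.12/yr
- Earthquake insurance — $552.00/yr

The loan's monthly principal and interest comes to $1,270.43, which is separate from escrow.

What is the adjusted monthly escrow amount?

$1,046.48

Special assessment — $409.29 × 4 = $1,637.16 per year
Property tax — $5,307.60 per year
FHA mortgage insurance premium — $4,044.12 per year
Earthquake insurance — $552.00 per year
Annual escrow total = $11,540.88
Base monthly escrow = $11,540.88 / 12 = $961.74
Shortage spread = $1,016.88 ÷ 12 = $84.74/mo
New monthly escrow = $961.74 + $84.74 = $1,046.48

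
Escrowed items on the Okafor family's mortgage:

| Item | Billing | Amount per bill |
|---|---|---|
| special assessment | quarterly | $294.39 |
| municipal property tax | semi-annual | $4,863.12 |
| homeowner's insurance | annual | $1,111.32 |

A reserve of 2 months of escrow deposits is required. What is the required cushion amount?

$2,002.52

Special assessment = $294.39 × 4 = $1,177.56 annually
Municipal property tax = $4,863.12 × 2 = $9,726.24 annually
Homeowner's insurance = $1,111.32 annually
Annual escrow total = $1,177.56 + $9,726.24 + $1,111.32 = $12,015.12
Monthly escrow = $12,015.12 / 12 = $1,001.26
Required cushion = 2 × $1,001.26 = $2,002.52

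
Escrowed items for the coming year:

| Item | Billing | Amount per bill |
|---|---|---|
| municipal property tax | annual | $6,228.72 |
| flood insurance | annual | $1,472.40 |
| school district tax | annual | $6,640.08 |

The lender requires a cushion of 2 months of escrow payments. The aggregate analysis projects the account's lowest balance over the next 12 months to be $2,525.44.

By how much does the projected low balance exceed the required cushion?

Municipal property tax = $6,228.72 annually
Flood insurance = $1,472.40 annually
School district tax = $6,640.08 annually
Annual escrow total = $6,228.72 + $1,472.40 + $6,640.08 = $14,341.20
Monthly = $14,341.20 / 12 = $1,195.10
Required cushion = 2 × $1,195.10 = $2,390.20
Excess over cushion: $2,525.44 − $2,390.20 = $135.24

$135.24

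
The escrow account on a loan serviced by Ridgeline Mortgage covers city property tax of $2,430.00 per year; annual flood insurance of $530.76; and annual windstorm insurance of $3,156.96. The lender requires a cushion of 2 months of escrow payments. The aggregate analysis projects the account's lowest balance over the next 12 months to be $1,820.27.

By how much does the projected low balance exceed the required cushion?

City property tax: $2,430.00 annually
Flood insurance: $530.76 annually
Windstorm insurance: $3,156.96 annually
Total annual escrow = $2,430.00 + $530.76 + $3,156.96 = $6,117.72
Per month = $6,117.72 ÷ 12 = $509.81
Cushion = 2 × $509.81 = $1,019.62
Surplus = $1,820.27 − $1,019.62 = $800.65

$800.65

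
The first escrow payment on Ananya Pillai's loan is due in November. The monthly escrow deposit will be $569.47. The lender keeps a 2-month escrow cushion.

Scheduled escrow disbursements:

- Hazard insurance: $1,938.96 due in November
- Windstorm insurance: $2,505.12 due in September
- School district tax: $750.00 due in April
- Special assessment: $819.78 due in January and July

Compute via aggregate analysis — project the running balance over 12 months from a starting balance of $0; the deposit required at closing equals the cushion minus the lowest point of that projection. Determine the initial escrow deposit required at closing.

$2,508.43

Cushion = 2 × $569.47 = $1,138.94
Trial balance (start $0, +$569.47 each month, − disbursements):
  Nov: +$569.47 − $1,938.96 → -$1,369.49
  Dec: +$569.47 → -$800.02
  Jan: +$569.47 − $819.78 → -$1,050.33
  Feb: +$569.47 → -$480.86
  Mar: +$569.47 → $88.61
  Apr: +$569.47 − $750.00 → -$91.92
  May: +$569.47 → $477.55
  Jun: +$569.47 → $1,047.02
  Jul: +$569.47 − $819.78 → $796.71
  Aug: +$569.47 → $1,366.18
  Sep: +$569.47 − $2,505.12 → -$569.47
  Oct: +$569.47 → $0.00
Lowest trial balance = -$1,369.49 (Nov)
Initial deposit = cushion − low point = $1,138.94 − (-$1,369.49) = $2,508.43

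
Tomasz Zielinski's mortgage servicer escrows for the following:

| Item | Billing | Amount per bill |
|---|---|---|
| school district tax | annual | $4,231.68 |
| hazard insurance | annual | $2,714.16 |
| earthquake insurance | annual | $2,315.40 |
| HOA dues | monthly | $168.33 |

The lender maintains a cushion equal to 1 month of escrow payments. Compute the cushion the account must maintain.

School district tax: $4,231.68 per year
Hazard insurance: $2,714.16 per year
Earthquake insurance: $2,315.40 per year
HOA dues: $168.33 × 12 = $2,019.96 per year
Combined annual = $4,231.68 + $2,714.16 + $2,315.40 + $2,019.96 = $11,281.20
Monthly escrow = $11,281.20 / 12 = $940.10
Reserve = 1 × $940.10 = $940.10

$940.10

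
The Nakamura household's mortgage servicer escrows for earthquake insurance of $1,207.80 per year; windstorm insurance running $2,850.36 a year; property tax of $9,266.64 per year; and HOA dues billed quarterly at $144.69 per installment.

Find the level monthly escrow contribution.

$1,158.63

Earthquake insurance — $1,207.80
Windstorm insurance — $2,850.36
Property tax — $9,266.64
HOA dues — $144.69 × 4 = $578.76
Total per year = $13,903.56
Monthly escrow = $13,903.56 ÷ 12 = $1,158.63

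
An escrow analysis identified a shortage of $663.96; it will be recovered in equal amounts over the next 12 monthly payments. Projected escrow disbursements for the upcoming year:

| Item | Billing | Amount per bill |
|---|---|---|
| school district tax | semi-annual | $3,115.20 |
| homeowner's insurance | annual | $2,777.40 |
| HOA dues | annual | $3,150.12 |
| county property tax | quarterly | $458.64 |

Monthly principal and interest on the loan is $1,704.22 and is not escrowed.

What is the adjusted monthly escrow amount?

School district tax: $3,115.20 × 2 = $6,230.40
Homeowner's insurance: $2,777.40
HOA dues: $3,150.12
County property tax: $458.64 × 4 = $1,834.56
Combined annual = $6,230.40 + $2,777.40 + $3,150.12 + $1,834.56 = $13,992.48
Per month = $13,992.48 / 12 = $1,166.04
Shortage per month = $663.96 / 12 = $55.33
New monthly escrow = $1,166.04 + $55.33 = $1,221.37

$1,221.37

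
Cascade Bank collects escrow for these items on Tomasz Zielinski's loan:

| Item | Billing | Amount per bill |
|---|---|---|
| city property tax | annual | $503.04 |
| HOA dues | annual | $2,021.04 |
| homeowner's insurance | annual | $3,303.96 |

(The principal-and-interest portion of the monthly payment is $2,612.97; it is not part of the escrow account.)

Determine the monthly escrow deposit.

$485.67

City property tax — $503.04/yr
HOA dues — $2,021.04/yr
Homeowner's insurance — $3,303.96/yr
Combined annual = $503.04 + $2,021.04 + $3,303.96 = $5,828.04
Per month = $5,828.04 / 12 = $485.67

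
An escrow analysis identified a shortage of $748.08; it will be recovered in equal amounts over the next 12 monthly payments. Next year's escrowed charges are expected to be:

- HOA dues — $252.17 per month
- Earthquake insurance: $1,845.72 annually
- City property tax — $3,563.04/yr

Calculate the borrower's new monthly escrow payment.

HOA dues: $252.17 × 12 = $3,026.04 per year
Earthquake insurance: $1,845.72 per year
City property tax: $3,563.04 per year
Total per year = $3,026.04 + $1,845.72 + $3,563.04 = $8,434.80
Per month = $8,434.80 / 12 = $702.90
Monthly shortage recovery: $748.08 / 12 = $62.34
Adjusted monthly = $702.90 + $62.34 = $765.24

$765.24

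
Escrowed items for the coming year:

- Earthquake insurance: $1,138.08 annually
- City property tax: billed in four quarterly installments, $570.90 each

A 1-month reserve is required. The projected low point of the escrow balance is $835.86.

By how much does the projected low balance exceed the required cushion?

$550.72

Earthquake insurance: $1,138.08/yr
City property tax: $570.90 × 4 = $2,283.60/yr
Yearly total = $1,138.08 + $2,283.60 = $3,421.68
Per month = $3,421.68 / 12 = $285.14
Required cushion = 1 × $285.14 = $285.14
Surplus = $835.86 − $285.14 = $550.72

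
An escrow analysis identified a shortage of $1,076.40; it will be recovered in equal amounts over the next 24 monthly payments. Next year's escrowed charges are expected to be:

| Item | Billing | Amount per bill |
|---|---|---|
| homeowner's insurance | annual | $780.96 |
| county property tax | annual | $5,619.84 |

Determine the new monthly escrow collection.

$578.25

Homeowner's insurance = $780.96
County property tax = $5,619.84
Annual escrow total = $6,400.80
Base monthly escrow = $6,400.80 ÷ 12 = $533.40
Monthly shortage recovery: $1,076.40 ÷ 24 = $44.85
Adjusted monthly = $533.40 + $44.85 = $578.25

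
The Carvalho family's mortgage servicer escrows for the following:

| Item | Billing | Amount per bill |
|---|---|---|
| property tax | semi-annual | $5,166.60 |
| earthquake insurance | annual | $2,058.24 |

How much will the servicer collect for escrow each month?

$1,032.62

Property tax: $5,166.60 × 2 = $10,333.20 per year
Earthquake insurance: $2,058.24 per year
Total annual escrow = $10,333.20 + $2,058.24 = $12,391.44
Monthly = $12,391.44 ÷ 12 = $1,032.62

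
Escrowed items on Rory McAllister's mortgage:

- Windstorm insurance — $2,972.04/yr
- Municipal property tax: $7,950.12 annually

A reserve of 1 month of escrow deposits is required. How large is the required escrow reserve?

$910.18

Windstorm insurance: $2,972.04
Municipal property tax: $7,950.12
Total per year = $2,972.04 + $7,950.12 = $10,922.16
Monthly escrow = $10,922.16 / 12 = $910.18
Required cushion = 1 × $910.18 = $910.18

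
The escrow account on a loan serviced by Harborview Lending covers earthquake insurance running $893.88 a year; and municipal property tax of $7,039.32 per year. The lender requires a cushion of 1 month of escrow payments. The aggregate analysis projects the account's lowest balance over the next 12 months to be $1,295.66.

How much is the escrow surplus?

$634.56

Earthquake insurance = $893.88/yr
Municipal property tax = $7,039.32/yr
Annual escrow total = $893.88 + $7,039.32 = $7,933.20
Monthly escrow = $7,933.20 / 12 = $661.10
Cushion = 1 × $661.10 = $661.10
Surplus = $1,295.66 − $661.10 = $634.56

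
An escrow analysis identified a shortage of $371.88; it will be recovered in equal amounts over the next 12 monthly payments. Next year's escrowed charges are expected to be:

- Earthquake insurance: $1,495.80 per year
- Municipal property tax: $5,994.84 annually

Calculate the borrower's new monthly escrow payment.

Earthquake insurance = $1,495.80
Municipal property tax = $5,994.84
Total per year = $7,490.64
Monthly = $7,490.64 ÷ 12 = $624.22
Shortage spread = $371.88 ÷ 12 = $30.99/mo
Adjusted monthly = $624.22 + $30.99 = $655.21

$655.21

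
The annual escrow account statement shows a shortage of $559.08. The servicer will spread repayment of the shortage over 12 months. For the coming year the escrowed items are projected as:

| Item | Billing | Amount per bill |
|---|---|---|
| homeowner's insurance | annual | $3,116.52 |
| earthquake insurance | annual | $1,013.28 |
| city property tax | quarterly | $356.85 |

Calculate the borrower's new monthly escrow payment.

$509.69

Homeowner's insurance = $3,116.52
Earthquake insurance = $1,013.28
City property tax = $356.85 × 4 = $1,427.40
Total annual escrow = $5,557.20
Monthly = $5,557.20 / 12 = $463.10
Monthly shortage recovery: $559.08 ÷ 12 = $46.59
New monthly escrow = $463.10 + $46.59 = $509.69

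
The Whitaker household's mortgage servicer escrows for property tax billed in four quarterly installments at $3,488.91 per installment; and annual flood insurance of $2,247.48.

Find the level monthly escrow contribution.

Property tax = $3,488.91 × 4 = $13,955.64 annually
Flood insurance = $2,247.48 annually
Total per year = $16,203.12
Per month = $16,203.12 / 12 = $1,350.26

$1,350.26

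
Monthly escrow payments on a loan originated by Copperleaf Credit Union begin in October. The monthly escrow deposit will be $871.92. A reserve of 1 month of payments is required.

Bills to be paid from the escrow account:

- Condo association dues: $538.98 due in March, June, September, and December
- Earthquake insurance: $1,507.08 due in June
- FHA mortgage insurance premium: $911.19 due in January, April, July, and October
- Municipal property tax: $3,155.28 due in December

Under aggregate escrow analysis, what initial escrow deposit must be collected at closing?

$2,900.88

Cushion = 1 × $871.92 = $871.92
Trial balance (start $0, +$871.92 each month, − disbursements):
  Oct: +$871.92 − $911.19 → -$39.27
  Nov: +$871.92 → $832.65
  Dec: +$871.92 − $3,694.26 → -$1,989.69
  Jan: +$871.92 − $911.19 → -$2,028.96
  Feb: +$871.92 → -$1,157.04
  Mar: +$871.92 − $538.98 → -$824.10
  Apr: +$871.92 − $911.19 → -$863.37
  May: +$871.92 → $8.55
  Jun: +$871.92 − $2,046.06 → -$1,165.59
  Jul: +$871.92 − $911.19 → -$1,204.86
  Aug: +$871.92 → -$332.94
  Sep: +$871.92 − $538.98 → $0.00
Lowest trial balance = -$2,028.96 (Jan)
Initial deposit = cushion − low point = $871.92 − (-$2,028.96) = $2,900.88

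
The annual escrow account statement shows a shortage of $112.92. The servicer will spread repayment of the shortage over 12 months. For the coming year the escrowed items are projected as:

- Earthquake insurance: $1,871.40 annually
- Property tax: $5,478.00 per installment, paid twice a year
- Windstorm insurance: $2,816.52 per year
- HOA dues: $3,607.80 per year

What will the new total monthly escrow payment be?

Earthquake insurance: $1,871.40 annually
Property tax: $5,478.00 × 2 = $10,956.00 annually
Windstorm insurance: $2,816.52 annually
HOA dues: $3,607.80 annually
Total annual escrow = $1,871.40 + $10,956.00 + $2,816.52 + $3,607.80 = $19,251.72
Monthly = $19,251.72 / 12 = $1,604.31
Monthly shortage recovery: $112.92 / 12 = $9.41
New monthly escrow = $1,604.31 + $9.41 = $1,613.72

$1,613.72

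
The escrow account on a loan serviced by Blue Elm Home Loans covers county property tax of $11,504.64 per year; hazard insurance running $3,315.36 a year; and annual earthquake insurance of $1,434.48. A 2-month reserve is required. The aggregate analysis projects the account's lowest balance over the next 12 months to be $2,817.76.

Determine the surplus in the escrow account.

County property tax — $11,504.64/yr
Hazard insurance — $3,315.36/yr
Earthquake insurance — $1,434.48/yr
Yearly total = $16,254.48
Monthly = $16,254.48 / 12 = $1,354.54
Cushion = 2 × $1,354.54 = $2,709.08
Surplus = $2,817.76 − $2,709.08 = $108.68

$108.68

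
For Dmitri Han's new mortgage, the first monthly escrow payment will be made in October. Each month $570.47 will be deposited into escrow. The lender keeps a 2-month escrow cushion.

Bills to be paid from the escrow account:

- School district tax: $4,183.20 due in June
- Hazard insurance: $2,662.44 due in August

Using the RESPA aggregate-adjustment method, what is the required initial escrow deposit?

Cushion = 2 × $570.47 = $1,140.94
Trial balance (start $0, +$570.47 each month, − disbursements):
  Oct: +$570.47 → $570.47
  Nov: +$570.47 → $1,140.94
  Dec: +$570.47 → $1,711.41
  Jan: +$570.47 → $2,281.88
  Feb: +$570.47 → $2,852.35
  Mar: +$570.47 → $3,422.82
  Apr: +$570.47 → $3,993.29
  May: +$570.47 → $4,563.76
  Jun: +$570.47 − $4,183.20 → $951.03
  Jul: +$570.47 → $1,521.50
  Aug: +$570.47 − $2,662.44 → -$570.47
  Sep: +$570.47 → $0.00
Lowest trial balance = -$570.47 (Aug)
Initial deposit = cushion − low point = $1,140.94 − (-$570.47) = $1,711.41

$1,711.41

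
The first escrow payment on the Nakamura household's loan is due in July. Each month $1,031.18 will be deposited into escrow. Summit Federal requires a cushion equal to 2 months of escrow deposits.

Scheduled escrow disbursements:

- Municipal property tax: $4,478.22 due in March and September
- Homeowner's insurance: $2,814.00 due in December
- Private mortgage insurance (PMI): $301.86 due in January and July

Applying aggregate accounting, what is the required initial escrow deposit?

$5,155.90

Cushion = 2 × $1,031.18 = $2,062.36
Trial balance (start $0, +$1,031.18 each month, − disbursements):
  Jul: +$1,031.18 − $301.86 → $729.32
  Aug: +$1,031.18 → $1,760.50
  Sep: +$1,031.18 − $4,478.22 → -$1,686.54
  Oct: +$1,031.18 → -$655.36
  Nov: +$1,031.18 → $375.82
  Dec: +$1,031.18 − $2,814.00 → -$1,407.00
  Jan: +$1,031.18 − $301.86 → -$677.68
  Feb: +$1,031.18 → $353.50
  Mar: +$1,031.18 − $4,478.22 → -$3,093.54
  Apr: +$1,031.18 → -$2,062.36
  May: +$1,031.18 → -$1,031.18
  Jun: +$1,031.18 → $0.00
Lowest trial balance = -$3,093.54 (Mar)
Initial deposit = cushion − low point = $2,062.36 − (-$3,093.54) = $5,155.90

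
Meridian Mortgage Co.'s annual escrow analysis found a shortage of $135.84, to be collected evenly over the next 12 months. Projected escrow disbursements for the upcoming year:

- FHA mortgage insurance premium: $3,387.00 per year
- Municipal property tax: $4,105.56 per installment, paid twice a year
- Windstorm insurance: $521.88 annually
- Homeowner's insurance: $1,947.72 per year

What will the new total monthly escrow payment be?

FHA mortgage insurance premium: $3,387.00 per year
Municipal property tax: $4,105.56 × 2 = $8,211.12 per year
Windstorm insurance: $521.88 per year
Homeowner's insurance: $1,947.72 per year
Annual escrow total = $14,067.72
Monthly = $14,067.72 ÷ 12 = $1,172.31
Shortage per month = $135.84 / 12 = $11.32
Adjusted monthly = $1,172.31 + $11.32 = $1,183.63

$1,183.63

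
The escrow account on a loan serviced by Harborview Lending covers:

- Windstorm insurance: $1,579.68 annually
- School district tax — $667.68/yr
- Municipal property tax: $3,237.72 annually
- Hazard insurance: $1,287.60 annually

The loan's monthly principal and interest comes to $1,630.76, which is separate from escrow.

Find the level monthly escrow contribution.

Windstorm insurance — $1,579.68
School district tax — $667.68
Municipal property tax — $3,237.72
Hazard insurance — $1,287.60
Combined annual = $1,579.68 + $667.68 + $3,237.72 + $1,287.60 = $6,772.68
Monthly escrow = $6,772.68 / 12 = $564.39

$564.39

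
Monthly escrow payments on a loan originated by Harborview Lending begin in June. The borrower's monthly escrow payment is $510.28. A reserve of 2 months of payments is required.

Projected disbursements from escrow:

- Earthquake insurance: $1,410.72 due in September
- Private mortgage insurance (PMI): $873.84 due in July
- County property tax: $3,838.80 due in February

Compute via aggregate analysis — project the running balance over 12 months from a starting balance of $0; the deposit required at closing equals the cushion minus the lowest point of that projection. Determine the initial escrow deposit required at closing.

Cushion = 2 × $510.28 = $1,020.56
Trial balance (start $0, +$510.28 each month, − disbursements):
  Jun: +$510.28 → $510.28
  Jul: +$510.28 − $873.84 → $146.72
  Aug: +$510.28 → $657.00
  Sep: +$510.28 − $1,410.72 → -$243.44
  Oct: +$510.28 → $266.84
  Nov: +$510.28 → $777.12
  Dec: +$510.28 → $1,287.40
  Jan: +$510.28 → $1,797.68
  Feb: +$510.28 − $3,838.80 → -$1,530.84
  Mar: +$510.28 → -$1,020.56
  Apr: +$510.28 → -$510.28
  May: +$510.28 → $0.00
Lowest trial balance = -$1,530.84 (Feb)
Initial deposit = cushion − low point = $1,020.56 − (-$1,530.84) = $2,551.40

$2,551.40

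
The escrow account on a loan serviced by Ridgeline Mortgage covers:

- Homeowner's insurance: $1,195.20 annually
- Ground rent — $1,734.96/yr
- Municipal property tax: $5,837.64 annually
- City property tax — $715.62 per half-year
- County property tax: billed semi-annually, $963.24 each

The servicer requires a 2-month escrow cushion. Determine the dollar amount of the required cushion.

Homeowner's insurance = $1,195.20 per year
Ground rent = $1,734.96 per year
Municipal property tax = $5,837.64 per year
City property tax = $715.62 × 2 = $1,431.24 per year
County property tax = $963.24 × 2 = $1,926.48 per year
Combined annual = $12,125.52
Monthly = $12,125.52 / 12 = $1,010.46
Cushion = 2 × $1,010.46 = $2,020.92

$2,020.92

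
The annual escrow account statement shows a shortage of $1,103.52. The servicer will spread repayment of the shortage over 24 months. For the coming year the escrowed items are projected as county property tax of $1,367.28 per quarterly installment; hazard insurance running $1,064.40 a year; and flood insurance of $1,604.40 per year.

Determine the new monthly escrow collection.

$724.14

County property tax — $1,367.28 × 4 = $5,469.12/yr
Hazard insurance — $1,064.40/yr
Flood insurance — $1,604.40/yr
Yearly total = $8,137.92
Monthly = $8,137.92 ÷ 12 = $678.16
Shortage spread = $1,103.52 / 24 = $45.98/mo
New monthly escrow = $678.16 + $45.98 = $724.14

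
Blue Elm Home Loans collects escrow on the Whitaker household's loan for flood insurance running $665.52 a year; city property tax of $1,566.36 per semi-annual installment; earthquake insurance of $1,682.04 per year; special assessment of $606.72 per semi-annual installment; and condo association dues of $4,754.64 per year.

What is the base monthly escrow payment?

Flood insurance — $665.52/yr
City property tax — $1,566.36 × 2 = $3,132.72/yr
Earthquake insurance — $1,682.04/yr
Special assessment — $606.72 × 2 = $1,213.44/yr
Condo association dues — $4,754.64/yr
Yearly total = $665.52 + $3,132.72 + $1,682.04 + $1,213.44 + $4,754.64 = $11,448.36
Monthly escrow = $11,448.36 / 12 = $954.03

$954.03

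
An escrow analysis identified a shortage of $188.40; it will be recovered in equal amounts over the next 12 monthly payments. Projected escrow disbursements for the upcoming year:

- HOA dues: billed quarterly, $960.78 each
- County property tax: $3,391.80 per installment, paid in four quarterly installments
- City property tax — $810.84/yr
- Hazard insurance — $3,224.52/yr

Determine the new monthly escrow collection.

$1,802.84

HOA dues = $960.78 × 4 = $3,843.12/yr
County property tax = $3,391.80 × 4 = $13,567.20/yr
City property tax = $810.84/yr
Hazard insurance = $3,224.52/yr
Yearly total = $3,843.12 + $13,567.20 + $810.84 + $3,224.52 = $21,445.68
Monthly escrow = $21,445.68 ÷ 12 = $1,787.14
Shortage spread = $188.40 / 12 = $15.70/mo
Adjusted monthly = $1,787.14 + $15.70 = $1,802.84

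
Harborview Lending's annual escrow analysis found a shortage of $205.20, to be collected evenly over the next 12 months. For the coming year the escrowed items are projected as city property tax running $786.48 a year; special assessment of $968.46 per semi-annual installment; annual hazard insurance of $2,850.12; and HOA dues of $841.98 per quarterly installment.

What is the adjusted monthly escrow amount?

$762.22

City property tax: $786.48 per year
Special assessment: $968.46 × 2 = $1,936.92 per year
Hazard insurance: $2,850.12 per year
HOA dues: $841.98 × 4 = $3,367.92 per year
Annual escrow total = $8,941.44
Per month = $8,941.44 ÷ 12 = $745.12
Shortage spread = $205.20 ÷ 12 = $17.10/mo
New monthly escrow = $745.12 + $17.10 = $762.22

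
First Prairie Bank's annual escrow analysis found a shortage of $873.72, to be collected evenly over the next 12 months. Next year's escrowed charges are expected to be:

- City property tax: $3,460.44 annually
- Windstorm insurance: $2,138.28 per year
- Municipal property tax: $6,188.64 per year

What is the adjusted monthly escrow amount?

$1,055.09

City property tax: $3,460.44/yr
Windstorm insurance: $2,138.28/yr
Municipal property tax: $6,188.64/yr
Total annual escrow = $3,460.44 + $2,138.28 + $6,188.64 = $11,787.36
Per month = $11,787.36 ÷ 12 = $982.28
Shortage per month = $873.72 ÷ 12 = $72.81
Adjusted monthly = $982.28 + $72.81 = $1,055.09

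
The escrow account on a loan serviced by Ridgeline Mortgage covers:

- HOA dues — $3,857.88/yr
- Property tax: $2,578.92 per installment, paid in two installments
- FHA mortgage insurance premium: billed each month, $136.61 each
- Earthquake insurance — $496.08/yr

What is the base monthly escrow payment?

$929.26

HOA dues: $3,857.88
Property tax: $2,578.92 × 2 = $5,157.84
FHA mortgage insurance premium: $136.61 × 12 = $1,639.32
Earthquake insurance: $496.08
Total per year = $11,151.12
Per month = $11,151.12 / 12 = $929.26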